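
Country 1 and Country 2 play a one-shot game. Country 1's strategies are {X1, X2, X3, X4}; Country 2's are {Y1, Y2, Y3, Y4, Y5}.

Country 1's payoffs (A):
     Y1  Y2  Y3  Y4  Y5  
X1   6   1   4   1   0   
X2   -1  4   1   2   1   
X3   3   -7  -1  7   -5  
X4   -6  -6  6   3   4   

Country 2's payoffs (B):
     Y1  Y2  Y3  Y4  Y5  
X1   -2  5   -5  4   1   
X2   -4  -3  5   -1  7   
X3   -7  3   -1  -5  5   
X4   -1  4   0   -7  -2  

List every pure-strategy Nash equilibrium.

A profile is a Nash equilibrium when each player is best-responding to the other.
Country 1's best responses — vs Y1: X1 (payoff 6); vs Y2: X2 (payoff 4); vs Y3: X4 (payoff 6); vs Y4: X3 (payoff 7); vs Y5: X4 (payoff 4).
Country 2's best responses — vs X1: Y2 (payoff 5); vs X2: Y5 (payoff 7); vs X3: Y5 (payoff 5); vs X4: Y2 (payoff 4).
No cell has both players best-responding. For instance, Country 1's best reply to Y5 is X4, but against X4 Country 2 prefers Y2 over Y5.

No pure-strategy Nash equilibrium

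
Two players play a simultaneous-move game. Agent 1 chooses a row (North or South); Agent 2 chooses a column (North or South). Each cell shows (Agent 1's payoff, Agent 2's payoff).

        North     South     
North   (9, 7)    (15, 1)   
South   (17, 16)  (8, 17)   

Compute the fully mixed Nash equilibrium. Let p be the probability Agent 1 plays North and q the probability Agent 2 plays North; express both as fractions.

Each player's mixing probability is pinned down by making the *other* player indifferent.
Agent 2 indifferent between North and South: p·7 + (1−p)·16 = p·1 + (1−p)·17 ⟹ 16 + (-9)p = 17 + (-16)p ⟹ p = 1/7.
Agent 1 indifferent between North and South: q·9 + (1−q)·15 = q·17 + (1−q)·8 ⟹ 15 + (-6)q = 8 + 9q ⟹ q = 7/15.

p = 1/7, q = 7/15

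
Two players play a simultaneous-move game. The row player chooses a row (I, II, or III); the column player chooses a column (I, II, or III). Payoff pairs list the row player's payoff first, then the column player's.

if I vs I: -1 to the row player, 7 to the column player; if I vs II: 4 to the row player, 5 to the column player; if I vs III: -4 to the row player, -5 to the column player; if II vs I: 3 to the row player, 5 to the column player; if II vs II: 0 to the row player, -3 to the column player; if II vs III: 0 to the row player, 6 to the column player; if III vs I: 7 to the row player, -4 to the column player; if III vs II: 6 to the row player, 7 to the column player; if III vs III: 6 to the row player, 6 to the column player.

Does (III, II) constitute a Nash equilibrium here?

Holding the column player at II: the row player gets 6 from III, versus 4 from I, 0 from II. No profitable deviation for the row player.
Holding the row player at III: the column player gets 7 from II, versus -4 from I, 6 from III. No profitable deviation for the column player either.

Yes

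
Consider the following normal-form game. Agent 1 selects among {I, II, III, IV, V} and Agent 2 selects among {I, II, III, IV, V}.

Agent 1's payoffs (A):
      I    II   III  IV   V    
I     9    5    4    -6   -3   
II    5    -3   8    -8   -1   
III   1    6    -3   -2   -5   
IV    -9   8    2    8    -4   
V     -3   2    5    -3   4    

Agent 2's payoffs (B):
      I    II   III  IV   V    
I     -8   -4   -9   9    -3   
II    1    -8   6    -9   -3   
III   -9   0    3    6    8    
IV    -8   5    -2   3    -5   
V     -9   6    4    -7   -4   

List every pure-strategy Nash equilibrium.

Find each player's best response to every opponent strategy; NE are the intersections.
Agent 1's best responses — vs I: I (payoff 9); vs II: IV (payoff 8); vs III: II (payoff 8); vs IV: IV (payoff 8); vs V: V (payoff 4).
Agent 2's best responses — vs I: IV (payoff 9); vs II: III (payoff 6); vs III: V (payoff 8); vs IV: II (payoff 5); vs V: II (payoff 6).
Mutual best responses occur at (II, III) and (IV, II); at each, neither player gains by switching.

(II, III) and (IV, II)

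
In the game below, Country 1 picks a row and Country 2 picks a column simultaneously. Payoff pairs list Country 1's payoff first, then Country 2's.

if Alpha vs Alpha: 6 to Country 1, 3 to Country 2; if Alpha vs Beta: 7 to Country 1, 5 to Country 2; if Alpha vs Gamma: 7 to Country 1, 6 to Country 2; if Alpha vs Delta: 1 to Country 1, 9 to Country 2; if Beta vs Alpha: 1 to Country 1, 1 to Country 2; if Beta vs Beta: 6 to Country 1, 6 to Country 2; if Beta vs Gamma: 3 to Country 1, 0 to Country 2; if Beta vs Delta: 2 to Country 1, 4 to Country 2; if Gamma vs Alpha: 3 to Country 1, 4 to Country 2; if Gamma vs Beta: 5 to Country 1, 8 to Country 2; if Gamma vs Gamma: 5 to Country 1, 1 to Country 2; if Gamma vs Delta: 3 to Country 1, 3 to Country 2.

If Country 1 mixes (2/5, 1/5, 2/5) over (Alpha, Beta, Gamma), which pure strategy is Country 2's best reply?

Compute Country 2's expected payoff from each pure strategy against the given mix.
Alpha: (2/5)·3 + (1/5)·1 + (2/5)·4 = 3
Beta: (2/5)·5 + (1/5)·6 + (2/5)·8 = 32/5
Gamma: (2/5)·6 + (1/5)·0 + (2/5)·1 = 14/5
Delta: (2/5)·9 + (1/5)·4 + (2/5)·3 = 28/5
Highest expected payoff is 32/5, from Beta.

Beta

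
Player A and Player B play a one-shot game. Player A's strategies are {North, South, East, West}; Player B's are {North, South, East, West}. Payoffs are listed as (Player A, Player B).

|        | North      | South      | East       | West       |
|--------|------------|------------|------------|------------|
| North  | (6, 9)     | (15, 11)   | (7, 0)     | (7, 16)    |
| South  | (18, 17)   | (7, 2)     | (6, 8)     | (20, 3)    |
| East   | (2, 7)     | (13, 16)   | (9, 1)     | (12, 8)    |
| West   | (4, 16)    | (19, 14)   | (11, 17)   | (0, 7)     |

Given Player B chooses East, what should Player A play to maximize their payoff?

West

With Player B fixed at East, Player A's payoffs are: North → 7, South → 6, East → 9, West → 11.
The maximum is 11, achieved by West.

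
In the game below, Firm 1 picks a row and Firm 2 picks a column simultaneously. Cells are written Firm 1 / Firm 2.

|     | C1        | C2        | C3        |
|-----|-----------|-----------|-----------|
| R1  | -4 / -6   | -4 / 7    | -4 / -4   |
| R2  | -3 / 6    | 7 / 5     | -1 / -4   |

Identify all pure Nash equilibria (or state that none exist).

A profile is a Nash equilibrium when each player is best-responding to the other.
Firm 1's best responses — vs C1: R2 (payoff -3); vs C2: R2 (payoff 7); vs C3: R2 (payoff -1).
Firm 2's best responses — vs R1: C2 (payoff 7); vs R2: C1 (payoff 6).
The only mutual best response is (R2, C1); neither player gains by switching there.

(R2, C1)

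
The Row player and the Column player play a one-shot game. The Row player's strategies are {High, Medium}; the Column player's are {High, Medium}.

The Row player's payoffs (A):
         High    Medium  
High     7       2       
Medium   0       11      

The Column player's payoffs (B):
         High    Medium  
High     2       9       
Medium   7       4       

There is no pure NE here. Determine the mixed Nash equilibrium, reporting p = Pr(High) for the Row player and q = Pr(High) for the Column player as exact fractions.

p = 3/10, q = 9/16

In a mixed NE each player is indifferent between their pure strategies, so the opponent's mix sets the indifference.
The Column player indifferent between High and Medium: p·2 + (1−p)·7 = p·9 + (1−p)·4 ⟹ 7 + (-5)p = 4 + 5p ⟹ p = 3/10.
The Row player indifferent between High and Medium: q·7 + (1−q)·2 = q·0 + (1−q)·11 ⟹ 2 + 5q = 11 + (-11)q ⟹ q = 9/16.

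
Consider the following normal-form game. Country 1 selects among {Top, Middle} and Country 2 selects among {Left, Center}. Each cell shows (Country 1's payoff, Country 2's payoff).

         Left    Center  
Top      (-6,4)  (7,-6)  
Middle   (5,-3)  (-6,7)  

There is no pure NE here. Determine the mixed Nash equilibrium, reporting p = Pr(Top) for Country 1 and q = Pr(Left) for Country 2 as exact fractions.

In a mixed NE each player is indifferent between their pure strategies, so the opponent's mix sets the indifference.
Country 2 indifferent between Left and Center: p·4 + (1−p)·(-3) = p·(-6) + (1−p)·7 ⟹ (-3) + 7p = 7 + (-13)p ⟹ p = 1/2.
Country 1 indifferent between Top and Middle: q·(-6) + (1−q)·7 = q·5 + (1−q)·(-6) ⟹ 7 + (-13)q = (-6) + 11q ⟹ q = 13/24.

p = 1/2, q = 13/24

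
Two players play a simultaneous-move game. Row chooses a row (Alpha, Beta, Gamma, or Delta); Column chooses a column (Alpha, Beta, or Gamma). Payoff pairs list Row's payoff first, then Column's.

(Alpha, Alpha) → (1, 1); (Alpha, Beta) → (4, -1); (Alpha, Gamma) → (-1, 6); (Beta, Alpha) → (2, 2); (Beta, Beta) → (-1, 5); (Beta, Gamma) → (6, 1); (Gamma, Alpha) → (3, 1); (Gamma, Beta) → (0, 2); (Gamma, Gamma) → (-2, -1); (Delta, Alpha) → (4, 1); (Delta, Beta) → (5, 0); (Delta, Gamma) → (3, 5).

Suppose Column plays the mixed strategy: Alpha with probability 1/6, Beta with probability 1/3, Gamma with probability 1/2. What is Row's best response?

Compute Row's expected payoff from each pure strategy against the given mix.
Alpha: (1/6)·1 + (1/3)·4 + (1/2)·(-1) = 1
Beta: (1/6)·2 + (1/3)·(-1) + (1/2)·6 = 3
Gamma: (1/6)·3 + (1/3)·0 + (1/2)·(-2) = -1/2
Delta: (1/6)·4 + (1/3)·5 + (1/2)·3 = 23/6
Highest expected payoff is 23/6, from Delta.

Delta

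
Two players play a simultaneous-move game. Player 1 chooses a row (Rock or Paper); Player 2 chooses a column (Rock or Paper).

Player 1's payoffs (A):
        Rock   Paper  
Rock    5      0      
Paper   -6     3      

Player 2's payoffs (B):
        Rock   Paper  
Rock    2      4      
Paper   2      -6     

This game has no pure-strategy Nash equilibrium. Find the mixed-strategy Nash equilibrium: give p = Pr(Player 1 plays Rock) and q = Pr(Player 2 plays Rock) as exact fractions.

p = 4/5, q = 3/14

Each player's mixing probability is pinned down by making the *other* player indifferent.
Player 2 indifferent between Rock and Paper: p·2 + (1−p)·2 = p·4 + (1−p)·(-6) ⟹ 2 + 0p = (-6) + 10p ⟹ p = 4/5.
Player 1 indifferent between Rock and Paper: q·5 + (1−q)·0 = q·(-6) + (1−q)·3 ⟹ 0 + 5q = 3 + (-9)q ⟹ q = 3/14.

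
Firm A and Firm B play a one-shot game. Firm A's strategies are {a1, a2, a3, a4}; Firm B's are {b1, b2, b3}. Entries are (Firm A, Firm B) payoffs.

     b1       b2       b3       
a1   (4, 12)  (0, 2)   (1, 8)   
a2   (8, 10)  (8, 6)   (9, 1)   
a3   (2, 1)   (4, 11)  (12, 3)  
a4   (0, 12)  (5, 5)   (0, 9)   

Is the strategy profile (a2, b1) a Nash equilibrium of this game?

Yes

Holding Firm B at b1: Firm A gets 8 from a2, versus 4 from a1, 2 from a3, 0 from a4. No profitable deviation for Firm A.
Holding Firm A at a2: Firm B gets 10 from b1, versus 6 from b2, 1 from b3. No profitable deviation for Firm B either.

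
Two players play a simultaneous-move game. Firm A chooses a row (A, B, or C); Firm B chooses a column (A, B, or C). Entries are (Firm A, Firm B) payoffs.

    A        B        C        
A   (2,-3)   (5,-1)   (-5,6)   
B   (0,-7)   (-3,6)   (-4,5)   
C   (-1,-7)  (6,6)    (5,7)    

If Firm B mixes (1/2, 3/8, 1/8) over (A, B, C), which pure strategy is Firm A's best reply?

Compute Firm A's expected payoff from each pure strategy against the given mix.
A: (1/2)·2 + (3/8)·5 + (1/8)·(-5) = 9/4
B: (1/2)·0 + (3/8)·(-3) + (1/8)·(-4) = -13/8
C: (1/2)·(-1) + (3/8)·6 + (1/8)·5 = 19/8
Highest expected payoff is 19/8, from C.

C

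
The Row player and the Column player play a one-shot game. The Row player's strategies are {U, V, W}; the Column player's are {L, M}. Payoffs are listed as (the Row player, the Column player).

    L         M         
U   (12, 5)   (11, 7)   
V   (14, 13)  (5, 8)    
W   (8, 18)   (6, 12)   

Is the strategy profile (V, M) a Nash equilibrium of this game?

No

Holding the Column player at M: the Row player gets 5 from V but could get 11 by switching to U. The Row player has a profitable deviation.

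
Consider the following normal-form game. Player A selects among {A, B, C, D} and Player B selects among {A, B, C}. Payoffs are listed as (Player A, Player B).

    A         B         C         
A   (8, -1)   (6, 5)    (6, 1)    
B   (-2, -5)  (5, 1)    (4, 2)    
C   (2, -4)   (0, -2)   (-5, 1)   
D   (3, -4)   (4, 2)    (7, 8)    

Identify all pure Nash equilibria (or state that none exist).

Find each player's best response to every opponent strategy; NE are the intersections.
Player A's best responses — vs A: A (payoff 8); vs B: A (payoff 6); vs C: D (payoff 7).
Player B's best responses — vs A: B (payoff 5); vs B: C (payoff 2); vs C: C (payoff 1); vs D: C (payoff 8).
Mutual best responses occur at (A, B) and (D, C); at each, neither player gains by switching.

(A, B) and (D, C)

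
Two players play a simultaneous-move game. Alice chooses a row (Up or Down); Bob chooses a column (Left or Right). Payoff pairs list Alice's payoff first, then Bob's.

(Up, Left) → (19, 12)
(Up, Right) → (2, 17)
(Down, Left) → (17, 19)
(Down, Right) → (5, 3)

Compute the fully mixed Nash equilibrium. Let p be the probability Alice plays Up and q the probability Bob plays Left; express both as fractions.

p = 16/21, q = 3/5

Each player's mixing probability is pinned down by making the *other* player indifferent.
Bob indifferent between Left and Right: p·12 + (1−p)·19 = p·17 + (1−p)·3 ⟹ 19 + (-7)p = 3 + 14p ⟹ p = 16/21.
Alice indifferent between Up and Down: q·19 + (1−q)·2 = q·17 + (1−q)·5 ⟹ 2 + 17q = 5 + 12q ⟹ q = 3/5.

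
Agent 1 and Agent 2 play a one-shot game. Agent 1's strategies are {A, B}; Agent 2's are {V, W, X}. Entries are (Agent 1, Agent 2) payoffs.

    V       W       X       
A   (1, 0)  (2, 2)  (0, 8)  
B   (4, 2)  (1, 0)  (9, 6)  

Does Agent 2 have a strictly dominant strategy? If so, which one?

Check whether one of Agent 2's strategies beats all alternatives regardless of what the opponent does.
X strictly dominates: vs A: 8 > each of {0, 2}; vs B: 6 > each of {2, 0}.

X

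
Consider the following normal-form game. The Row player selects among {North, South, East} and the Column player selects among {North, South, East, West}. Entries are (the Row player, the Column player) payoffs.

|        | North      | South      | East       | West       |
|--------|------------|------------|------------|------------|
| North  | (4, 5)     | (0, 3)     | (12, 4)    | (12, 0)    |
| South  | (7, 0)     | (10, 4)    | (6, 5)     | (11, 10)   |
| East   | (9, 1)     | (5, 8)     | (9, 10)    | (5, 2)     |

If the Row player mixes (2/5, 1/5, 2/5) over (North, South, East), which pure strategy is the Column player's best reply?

East

Compute the Column player's expected payoff from each pure strategy against the given mix.
North: (2/5)·5 + (1/5)·0 + (2/5)·1 = 12/5
South: (2/5)·3 + (1/5)·4 + (2/5)·8 = 26/5
East: (2/5)·4 + (1/5)·5 + (2/5)·10 = 33/5
West: (2/5)·0 + (1/5)·10 + (2/5)·2 = 14/5
Highest expected payoff is 33/5, from East.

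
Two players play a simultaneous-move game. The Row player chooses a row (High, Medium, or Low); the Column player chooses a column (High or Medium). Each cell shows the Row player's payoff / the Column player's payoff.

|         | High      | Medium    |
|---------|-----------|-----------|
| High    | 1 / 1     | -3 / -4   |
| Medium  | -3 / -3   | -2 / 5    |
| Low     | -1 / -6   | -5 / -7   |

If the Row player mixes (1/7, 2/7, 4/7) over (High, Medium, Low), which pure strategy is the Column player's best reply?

Medium

Compute the Column player's expected payoff from each pure strategy against the given mix.
High: (1/7)·1 + (2/7)·(-3) + (4/7)·(-6) = -29/7
Medium: (1/7)·(-4) + (2/7)·5 + (4/7)·(-7) = -22/7
Highest expected payoff is -22/7, from Medium.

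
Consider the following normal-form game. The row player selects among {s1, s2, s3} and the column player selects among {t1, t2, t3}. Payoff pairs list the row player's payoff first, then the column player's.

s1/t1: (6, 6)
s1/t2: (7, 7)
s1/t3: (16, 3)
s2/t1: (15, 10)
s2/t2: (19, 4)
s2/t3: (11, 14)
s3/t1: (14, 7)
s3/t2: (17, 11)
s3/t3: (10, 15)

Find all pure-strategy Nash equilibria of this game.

None

Find each player's best response to every opponent strategy; NE are the intersections.
The row player's best responses — vs t1: s2 (payoff 15); vs t2: s2 (payoff 19); vs t3: s1 (payoff 16).
The column player's best responses — vs s1: t2 (payoff 7); vs s2: t3 (payoff 14); vs s3: t3 (payoff 15).
No cell has both players best-responding. For instance, the row player's best reply to t2 is s2, but against s2 the column player prefers t3 over t2.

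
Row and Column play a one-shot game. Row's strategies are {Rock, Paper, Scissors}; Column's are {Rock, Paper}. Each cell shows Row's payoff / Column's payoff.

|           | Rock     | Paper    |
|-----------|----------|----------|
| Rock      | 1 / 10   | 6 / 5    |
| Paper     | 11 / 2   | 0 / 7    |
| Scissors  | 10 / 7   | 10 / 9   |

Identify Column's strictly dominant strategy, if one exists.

Check whether one of Column's strategies beats all alternatives regardless of what the opponent does.
Rock is not dominant: against Paper, Paper gives 7 > 2.
Paper is not dominant: against Rock, Rock gives 10 > 5.
No single strategy is best against every opponent action.

None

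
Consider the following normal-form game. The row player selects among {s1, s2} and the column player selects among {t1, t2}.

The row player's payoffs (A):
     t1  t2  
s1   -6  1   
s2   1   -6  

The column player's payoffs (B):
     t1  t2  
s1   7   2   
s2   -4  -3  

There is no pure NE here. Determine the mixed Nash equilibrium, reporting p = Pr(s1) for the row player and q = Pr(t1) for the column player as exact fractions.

Each player's mixing probability is pinned down by making the *other* player indifferent.
The column player indifferent between t1 and t2: p·7 + (1−p)·(-4) = p·2 + (1−p)·(-3) ⟹ (-4) + 11p = (-3) + 5p ⟹ p = 1/6.
The row player indifferent between s1 and s2: q·(-6) + (1−q)·1 = q·1 + (1−q)·(-6) ⟹ 1 + (-7)q = (-6) + 7q ⟹ q = 1/2.

p = 1/6, q = 1/2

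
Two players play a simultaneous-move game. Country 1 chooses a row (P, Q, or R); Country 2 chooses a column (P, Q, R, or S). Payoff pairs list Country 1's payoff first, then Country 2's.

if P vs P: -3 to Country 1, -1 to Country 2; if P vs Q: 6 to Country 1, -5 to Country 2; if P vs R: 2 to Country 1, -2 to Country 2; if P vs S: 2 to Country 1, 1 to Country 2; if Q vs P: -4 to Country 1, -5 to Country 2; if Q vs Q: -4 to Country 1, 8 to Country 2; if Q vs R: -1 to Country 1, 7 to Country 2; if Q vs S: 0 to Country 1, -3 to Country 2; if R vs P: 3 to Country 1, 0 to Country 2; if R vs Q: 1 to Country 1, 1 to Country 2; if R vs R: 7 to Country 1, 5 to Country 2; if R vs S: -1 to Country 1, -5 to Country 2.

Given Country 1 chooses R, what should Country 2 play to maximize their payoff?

With Country 1 fixed at R, Country 2's payoffs are: P → 0, Q → 1, R → 5, S → -5.
The maximum is 5, achieved by R.

R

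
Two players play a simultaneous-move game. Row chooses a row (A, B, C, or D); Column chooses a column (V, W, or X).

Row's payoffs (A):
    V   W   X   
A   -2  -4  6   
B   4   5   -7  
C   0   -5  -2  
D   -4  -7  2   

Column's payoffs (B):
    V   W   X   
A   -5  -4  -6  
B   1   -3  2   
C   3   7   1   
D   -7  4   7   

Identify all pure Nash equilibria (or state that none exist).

Find each player's best response to every opponent strategy; NE are the intersections.
Row's best responses — vs V: B (payoff 4); vs W: B (payoff 5); vs X: A (payoff 6).
Column's best responses — vs A: W (payoff -4); vs B: X (payoff 2); vs C: W (payoff 7); vs D: X (payoff 7).
No cell has both players best-responding. For instance, Row's best reply to V is B, but against B Column prefers X over V.

No pure-strategy Nash equilibrium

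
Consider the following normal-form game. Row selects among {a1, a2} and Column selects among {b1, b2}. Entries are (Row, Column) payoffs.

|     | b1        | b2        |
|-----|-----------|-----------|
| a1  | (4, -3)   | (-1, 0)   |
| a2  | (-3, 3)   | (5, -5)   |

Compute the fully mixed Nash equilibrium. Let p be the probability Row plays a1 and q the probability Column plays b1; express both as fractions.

In a mixed NE each player is indifferent between their pure strategies, so the opponent's mix sets the indifference.
Column indifferent between b1 and b2: p·(-3) + (1−p)·3 = p·0 + (1−p)·(-5) ⟹ 3 + (-6)p = (-5) + 5p ⟹ p = 8/11.
Row indifferent between a1 and a2: q·4 + (1−q)·(-1) = q·(-3) + (1−q)·5 ⟹ (-1) + 5q = 5 + (-8)q ⟹ q = 6/13.

p = 8/11, q = 6/13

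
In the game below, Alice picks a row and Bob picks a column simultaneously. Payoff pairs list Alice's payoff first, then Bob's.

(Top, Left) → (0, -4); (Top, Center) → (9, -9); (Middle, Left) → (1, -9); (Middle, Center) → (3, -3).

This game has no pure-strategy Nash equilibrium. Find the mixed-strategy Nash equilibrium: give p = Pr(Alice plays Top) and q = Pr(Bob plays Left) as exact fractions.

In a mixed NE each player is indifferent between their pure strategies, so the opponent's mix sets the indifference.
Bob indifferent between Left and Center: p·(-4) + (1−p)·(-9) = p·(-9) + (1−p)·(-3) ⟹ (-9) + 5p = (-3) + (-6)p ⟹ p = 6/11.
Alice indifferent between Top and Middle: q·0 + (1−q)·9 = q·1 + (1−q)·3 ⟹ 9 + (-9)q = 3 + (-2)q ⟹ q = 6/7.

p = 6/11, q = 6/7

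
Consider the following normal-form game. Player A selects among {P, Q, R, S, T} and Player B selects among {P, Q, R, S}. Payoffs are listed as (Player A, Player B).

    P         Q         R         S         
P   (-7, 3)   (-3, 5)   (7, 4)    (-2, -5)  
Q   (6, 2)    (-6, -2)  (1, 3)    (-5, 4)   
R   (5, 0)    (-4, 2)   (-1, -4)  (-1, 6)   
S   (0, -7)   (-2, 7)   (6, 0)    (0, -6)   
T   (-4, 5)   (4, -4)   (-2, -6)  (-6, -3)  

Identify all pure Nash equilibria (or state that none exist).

A profile is a Nash equilibrium when each player is best-responding to the other.
Player A's best responses — vs P: Q (payoff 6); vs Q: T (payoff 4); vs R: P (payoff 7); vs S: S (payoff 0).
Player B's best responses — vs P: Q (payoff 5); vs Q: S (payoff 4); vs R: S (payoff 6); vs S: Q (payoff 7); vs T: P (payoff 5).
No cell has both players best-responding. For instance, Player A's best reply to R is P, but against P Player B prefers Q over R.

There is no pure-strategy Nash equilibrium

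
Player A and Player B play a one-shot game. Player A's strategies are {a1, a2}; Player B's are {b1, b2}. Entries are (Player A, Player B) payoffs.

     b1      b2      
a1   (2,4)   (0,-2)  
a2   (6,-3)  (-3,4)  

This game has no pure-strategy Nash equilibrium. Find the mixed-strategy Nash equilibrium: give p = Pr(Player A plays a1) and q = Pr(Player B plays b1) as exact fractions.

p = 7/13, q = 3/7

Each player's mixing probability is pinned down by making the *other* player indifferent.
Player B indifferent between b1 and b2: p·4 + (1−p)·(-3) = p·(-2) + (1−p)·4 ⟹ (-3) + 7p = 4 + (-6)p ⟹ p = 7/13.
Player A indifferent between a1 and a2: q·2 + (1−q)·0 = q·6 + (1−q)·(-3) ⟹ 0 + 2q = (-3) + 9q ⟹ q = 3/7.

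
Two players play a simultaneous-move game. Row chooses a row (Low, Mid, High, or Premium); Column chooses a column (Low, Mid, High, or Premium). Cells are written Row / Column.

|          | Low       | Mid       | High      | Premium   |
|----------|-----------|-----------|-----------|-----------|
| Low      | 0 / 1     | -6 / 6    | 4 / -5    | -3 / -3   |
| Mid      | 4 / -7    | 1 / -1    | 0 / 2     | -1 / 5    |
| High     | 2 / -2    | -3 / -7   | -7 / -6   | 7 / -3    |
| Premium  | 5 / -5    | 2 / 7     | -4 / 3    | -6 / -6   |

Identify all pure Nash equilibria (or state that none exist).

A profile is a Nash equilibrium when each player is best-responding to the other.
Row's best responses — vs Low: Premium (payoff 5); vs Mid: Premium (payoff 2); vs High: Low (payoff 4); vs Premium: High (payoff 7).
Column's best responses — vs Low: Mid (payoff 6); vs Mid: Premium (payoff 5); vs High: Low (payoff -2); vs Premium: Mid (payoff 7).
The only mutual best response is (Premium, Mid); neither player gains by switching there.

(Premium, Mid)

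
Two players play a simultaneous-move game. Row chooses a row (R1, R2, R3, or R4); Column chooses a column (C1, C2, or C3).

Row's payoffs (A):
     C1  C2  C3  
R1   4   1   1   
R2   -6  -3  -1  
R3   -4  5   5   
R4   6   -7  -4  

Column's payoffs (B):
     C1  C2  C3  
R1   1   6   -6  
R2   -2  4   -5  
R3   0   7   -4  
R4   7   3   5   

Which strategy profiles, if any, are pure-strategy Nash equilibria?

Check mutual best responses: a cell is a NE iff neither player can gain by unilaterally deviating.
Row's best responses — vs C1: R4 (payoff 6); vs C2: R3 (payoff 5); vs C3: R3 (payoff 5).
Column's best responses — vs R1: C2 (payoff 6); vs R2: C2 (payoff 4); vs R3: C2 (payoff 7); vs R4: C1 (payoff 7).
Mutual best responses occur at (R3, C2) and (R4, C1); at each, neither player gains by switching.

(R3, C2) and (R4, C1)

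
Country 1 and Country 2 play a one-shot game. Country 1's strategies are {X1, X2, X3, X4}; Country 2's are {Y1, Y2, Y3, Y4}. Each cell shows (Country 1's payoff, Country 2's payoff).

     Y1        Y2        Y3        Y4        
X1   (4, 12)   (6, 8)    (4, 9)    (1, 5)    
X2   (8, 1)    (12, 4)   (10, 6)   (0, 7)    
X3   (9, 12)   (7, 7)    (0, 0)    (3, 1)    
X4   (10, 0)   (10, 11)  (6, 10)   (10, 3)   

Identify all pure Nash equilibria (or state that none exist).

Check mutual best responses: a cell is a NE iff neither player can gain by unilaterally deviating.
Country 1's best responses — vs Y1: X4 (payoff 10); vs Y2: X2 (payoff 12); vs Y3: X2 (payoff 10); vs Y4: X4 (payoff 10).
Country 2's best responses — vs X1: Y1 (payoff 12); vs X2: Y4 (payoff 7); vs X3: Y1 (payoff 12); vs X4: Y2 (payoff 11).
No cell has both players best-responding. For instance, Country 1's best reply to Y4 is X4, but against X4 Country 2 prefers Y2 over Y4.

No pure-strategy Nash equilibrium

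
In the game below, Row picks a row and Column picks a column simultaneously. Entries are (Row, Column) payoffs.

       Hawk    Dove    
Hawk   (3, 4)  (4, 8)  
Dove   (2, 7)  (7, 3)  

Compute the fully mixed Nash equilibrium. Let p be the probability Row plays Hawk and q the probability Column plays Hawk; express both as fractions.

In a mixed NE each player is indifferent between their pure strategies, so the opponent's mix sets the indifference.
Column indifferent between Hawk and Dove: p·4 + (1−p)·7 = p·8 + (1−p)·3 ⟹ 7 + (-3)p = 3 + 5p ⟹ p = 1/2.
Row indifferent between Hawk and Dove: q·3 + (1−q)·4 = q·2 + (1−q)·7 ⟹ 4 + (-1)q = 7 + (-5)q ⟹ q = 3/4.

p = 1/2, q = 3/4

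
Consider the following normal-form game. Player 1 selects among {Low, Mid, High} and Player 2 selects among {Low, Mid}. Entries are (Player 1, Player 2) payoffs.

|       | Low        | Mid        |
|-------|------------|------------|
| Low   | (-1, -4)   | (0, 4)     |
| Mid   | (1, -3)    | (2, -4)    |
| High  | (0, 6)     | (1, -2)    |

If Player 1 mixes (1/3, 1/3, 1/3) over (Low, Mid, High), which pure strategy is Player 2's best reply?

Low

Player 2's best reply maximizes expected payoff against the mix.
Low: (1/3)·(-4) + (1/3)·(-3) + (1/3)·6 = -1/3
Mid: (1/3)·4 + (1/3)·(-4) + (1/3)·(-2) = -2/3
Highest expected payoff is -1/3, from Low.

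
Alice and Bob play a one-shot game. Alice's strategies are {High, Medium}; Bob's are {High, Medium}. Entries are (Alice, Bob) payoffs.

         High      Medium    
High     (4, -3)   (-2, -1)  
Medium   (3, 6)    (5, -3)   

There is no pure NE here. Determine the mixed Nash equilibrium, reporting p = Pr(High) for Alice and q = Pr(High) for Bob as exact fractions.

p = 9/11, q = 7/8

Each player's mixing probability is pinned down by making the *other* player indifferent.
Bob indifferent between High and Medium: p·(-3) + (1−p)·6 = p·(-1) + (1−p)·(-3) ⟹ 6 + (-9)p = (-3) + 2p ⟹ p = 9/11.
Alice indifferent between High and Medium: q·4 + (1−q)·(-2) = q·3 + (1−q)·5 ⟹ (-2) + 6q = 5 + (-2)q ⟹ q = 7/8.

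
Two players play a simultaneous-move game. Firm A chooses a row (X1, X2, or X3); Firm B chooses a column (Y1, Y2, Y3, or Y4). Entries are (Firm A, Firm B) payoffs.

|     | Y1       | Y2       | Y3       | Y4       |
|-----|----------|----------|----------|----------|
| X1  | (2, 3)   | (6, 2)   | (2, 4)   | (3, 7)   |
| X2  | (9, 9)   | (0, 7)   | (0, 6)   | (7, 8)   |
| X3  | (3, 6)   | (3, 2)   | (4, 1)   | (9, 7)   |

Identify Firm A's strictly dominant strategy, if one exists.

None

Check whether one of Firm A's strategies beats all alternatives regardless of what the opponent does.
X1 is not dominant: against Y1, X2 gives 9 > 2.
X2 is not dominant: against Y2, X1 gives 6 > 0.
X3 is not dominant: against Y1, X2 gives 9 > 3.
No single strategy is best against every opponent action.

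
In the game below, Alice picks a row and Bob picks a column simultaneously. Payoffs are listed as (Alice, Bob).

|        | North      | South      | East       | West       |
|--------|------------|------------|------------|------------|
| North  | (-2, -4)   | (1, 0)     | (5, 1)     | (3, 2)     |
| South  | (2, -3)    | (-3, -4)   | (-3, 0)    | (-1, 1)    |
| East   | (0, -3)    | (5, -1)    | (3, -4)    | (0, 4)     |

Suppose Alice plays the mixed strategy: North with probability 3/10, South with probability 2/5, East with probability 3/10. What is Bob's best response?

Compute Bob's expected payoff from each pure strategy against the given mix.
North: (3/10)·(-4) + (2/5)·(-3) + (3/10)·(-3) = -33/10
South: (3/10)·0 + (2/5)·(-4) + (3/10)·(-1) = -19/10
East: (3/10)·1 + (2/5)·0 + (3/10)·(-4) = -9/10
West: (3/10)·2 + (2/5)·1 + (3/10)·4 = 11/5
Highest expected payoff is 11/5, from West.

West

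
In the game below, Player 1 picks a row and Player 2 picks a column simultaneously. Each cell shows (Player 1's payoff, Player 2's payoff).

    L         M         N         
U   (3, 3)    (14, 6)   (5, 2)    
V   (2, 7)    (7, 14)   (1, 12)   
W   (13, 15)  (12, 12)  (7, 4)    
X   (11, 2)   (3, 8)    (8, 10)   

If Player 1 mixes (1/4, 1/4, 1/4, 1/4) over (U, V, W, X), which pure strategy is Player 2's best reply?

Player 2's best reply maximizes expected payoff against the mix.
L: (1/4)·3 + (1/4)·7 + (1/4)·15 + (1/4)·2 = 27/4
M: (1/4)·6 + (1/4)·14 + (1/4)·12 + (1/4)·8 = 10
N: (1/4)·2 + (1/4)·12 + (1/4)·4 + (1/4)·10 = 7
Highest expected payoff is 10, from M.

M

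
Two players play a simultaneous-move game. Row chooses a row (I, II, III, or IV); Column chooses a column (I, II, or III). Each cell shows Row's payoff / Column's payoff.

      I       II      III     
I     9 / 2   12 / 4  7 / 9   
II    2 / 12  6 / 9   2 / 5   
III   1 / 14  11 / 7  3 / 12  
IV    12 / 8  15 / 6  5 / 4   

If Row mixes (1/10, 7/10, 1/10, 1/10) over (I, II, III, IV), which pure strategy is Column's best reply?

I

Column's best reply maximizes expected payoff against the mix.
I: (1/10)·2 + (7/10)·12 + (1/10)·14 + (1/10)·8 = 54/5
II: (1/10)·4 + (7/10)·9 + (1/10)·7 + (1/10)·6 = 8
III: (1/10)·9 + (7/10)·5 + (1/10)·12 + (1/10)·4 = 6
Highest expected payoff is 54/5, from I.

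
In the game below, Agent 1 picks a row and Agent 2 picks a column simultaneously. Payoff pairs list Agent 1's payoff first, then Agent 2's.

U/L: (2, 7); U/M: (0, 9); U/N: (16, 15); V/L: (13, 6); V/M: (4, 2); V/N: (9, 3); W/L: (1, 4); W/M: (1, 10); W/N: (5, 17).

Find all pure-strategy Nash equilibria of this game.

Find each player's best response to every opponent strategy; NE are the intersections.
Agent 1's best responses — vs L: V (payoff 13); vs M: V (payoff 4); vs N: U (payoff 16).
Agent 2's best responses — vs U: N (payoff 15); vs V: L (payoff 6); vs W: N (payoff 17).
Mutual best responses occur at (U, N) and (V, L); at each, neither player gains by switching.

(U, N) and (V, L)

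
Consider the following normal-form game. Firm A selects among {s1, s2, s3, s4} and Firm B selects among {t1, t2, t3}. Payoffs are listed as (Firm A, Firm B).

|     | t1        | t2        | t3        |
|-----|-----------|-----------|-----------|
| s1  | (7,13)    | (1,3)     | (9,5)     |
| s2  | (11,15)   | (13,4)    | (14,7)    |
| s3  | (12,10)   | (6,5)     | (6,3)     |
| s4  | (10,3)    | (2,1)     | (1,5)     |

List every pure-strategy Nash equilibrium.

(s3, t1)

A profile is a Nash equilibrium when each player is best-responding to the other.
Firm A's best responses — vs t1: s3 (payoff 12); vs t2: s2 (payoff 13); vs t3: s2 (payoff 14).
Firm B's best responses — vs s1: t1 (payoff 13); vs s2: t1 (payoff 15); vs s3: t1 (payoff 10); vs s4: t3 (payoff 5).
The only mutual best response is (s3, t1); neither player gains by switching there.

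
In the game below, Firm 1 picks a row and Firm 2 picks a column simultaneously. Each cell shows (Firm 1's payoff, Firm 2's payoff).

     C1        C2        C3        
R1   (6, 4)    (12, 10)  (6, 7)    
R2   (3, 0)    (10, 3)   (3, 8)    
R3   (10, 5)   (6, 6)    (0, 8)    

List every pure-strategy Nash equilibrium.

(R1, C2)

Check mutual best responses: a cell is a NE iff neither player can gain by unilaterally deviating.
Firm 1's best responses — vs C1: R3 (payoff 10); vs C2: R1 (payoff 12); vs C3: R1 (payoff 6).
Firm 2's best responses — vs R1: C2 (payoff 10); vs R2: C3 (payoff 8); vs R3: C3 (payoff 8).
The only mutual best response is (R1, C2); neither player gains by switching there.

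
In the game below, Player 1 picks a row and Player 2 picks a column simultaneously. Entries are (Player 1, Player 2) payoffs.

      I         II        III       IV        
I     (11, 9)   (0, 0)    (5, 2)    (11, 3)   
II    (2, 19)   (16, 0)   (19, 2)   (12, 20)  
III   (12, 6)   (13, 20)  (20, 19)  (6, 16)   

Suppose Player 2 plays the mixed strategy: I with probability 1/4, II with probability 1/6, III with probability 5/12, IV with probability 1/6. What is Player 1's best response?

Compute Player 1's expected payoff from each pure strategy against the given mix.
I: (1/4)·11 + (1/6)·0 + (5/12)·5 + (1/6)·11 = 20/3
II: (1/4)·2 + (1/6)·16 + (5/12)·19 + (1/6)·12 = 157/12
III: (1/4)·12 + (1/6)·13 + (5/12)·20 + (1/6)·6 = 29/2
Highest expected payoff is 29/2, from III.

III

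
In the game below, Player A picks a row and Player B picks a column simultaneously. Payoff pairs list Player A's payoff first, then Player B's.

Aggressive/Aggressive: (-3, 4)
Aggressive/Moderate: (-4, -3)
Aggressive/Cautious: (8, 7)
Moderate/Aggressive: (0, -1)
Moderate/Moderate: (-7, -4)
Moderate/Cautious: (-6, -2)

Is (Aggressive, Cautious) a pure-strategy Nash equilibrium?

Yes

Holding Player B at Cautious: Player A gets 8 from Aggressive, versus -6 from Moderate. No profitable deviation for Player A.
Holding Player A at Aggressive: Player B gets 7 from Cautious, versus 4 from Aggressive, -3 from Moderate. No profitable deviation for Player B either.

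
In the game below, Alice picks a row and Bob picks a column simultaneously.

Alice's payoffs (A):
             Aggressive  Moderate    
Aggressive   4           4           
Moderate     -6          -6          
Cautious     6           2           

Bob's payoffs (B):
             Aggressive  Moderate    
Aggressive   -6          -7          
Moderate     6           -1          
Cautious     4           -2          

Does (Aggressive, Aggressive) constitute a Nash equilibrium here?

No

Holding Bob at Aggressive: Alice gets 4 from Aggressive but could get 6 by switching to Cautious. Alice has a profitable deviation.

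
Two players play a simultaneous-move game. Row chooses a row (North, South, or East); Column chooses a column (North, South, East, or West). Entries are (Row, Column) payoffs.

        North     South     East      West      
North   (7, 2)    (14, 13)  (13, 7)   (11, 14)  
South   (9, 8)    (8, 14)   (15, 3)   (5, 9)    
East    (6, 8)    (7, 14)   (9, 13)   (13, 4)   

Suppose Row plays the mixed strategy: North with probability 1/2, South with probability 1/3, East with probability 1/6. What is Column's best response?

Column's best reply maximizes expected payoff against the mix.
North: (1/2)·2 + (1/3)·8 + (1/6)·8 = 5
South: (1/2)·13 + (1/3)·14 + (1/6)·14 = 27/2
East: (1/2)·7 + (1/3)·3 + (1/6)·13 = 20/3
West: (1/2)·14 + (1/3)·9 + (1/6)·4 = 32/3
Highest expected payoff is 27/2, from South.

South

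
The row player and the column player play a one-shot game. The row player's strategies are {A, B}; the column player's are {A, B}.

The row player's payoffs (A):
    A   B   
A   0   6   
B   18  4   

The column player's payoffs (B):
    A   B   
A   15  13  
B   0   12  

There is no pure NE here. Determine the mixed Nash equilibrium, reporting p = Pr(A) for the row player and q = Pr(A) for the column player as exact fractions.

p = 6/7, q = 1/10

Each player's mixing probability is pinned down by making the *other* player indifferent.
The column player indifferent between A and B: p·15 + (1−p)·0 = p·13 + (1−p)·12 ⟹ 0 + 15p = 12 + 1p ⟹ p = 6/7.
The row player indifferent between A and B: q·0 + (1−q)·6 = q·18 + (1−q)·4 ⟹ 6 + (-6)q = 4 + 14q ⟹ q = 1/10.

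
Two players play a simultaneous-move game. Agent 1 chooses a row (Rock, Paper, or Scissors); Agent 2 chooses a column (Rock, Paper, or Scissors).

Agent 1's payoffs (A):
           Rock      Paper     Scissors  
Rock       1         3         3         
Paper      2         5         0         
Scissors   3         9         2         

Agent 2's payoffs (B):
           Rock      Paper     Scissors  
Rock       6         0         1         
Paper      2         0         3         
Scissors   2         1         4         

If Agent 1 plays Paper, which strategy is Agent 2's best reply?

With Agent 1 fixed at Paper, Agent 2's payoffs are: Rock → 2, Paper → 0, Scissors → 3.
The maximum is 3, achieved by Scissors.

Scissors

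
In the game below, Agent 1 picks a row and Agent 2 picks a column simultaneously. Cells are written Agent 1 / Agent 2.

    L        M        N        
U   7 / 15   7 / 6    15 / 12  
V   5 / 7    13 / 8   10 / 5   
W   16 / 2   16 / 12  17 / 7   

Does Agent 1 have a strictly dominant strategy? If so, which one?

W

A strategy is strictly dominant if it gives Agent 1 a strictly higher payoff than every other strategy, against every choice by the opponent.
W strictly dominates: vs L: 16 > each of {7, 5}; vs M: 16 > each of {7, 13}; vs N: 17 > each of {15, 10}.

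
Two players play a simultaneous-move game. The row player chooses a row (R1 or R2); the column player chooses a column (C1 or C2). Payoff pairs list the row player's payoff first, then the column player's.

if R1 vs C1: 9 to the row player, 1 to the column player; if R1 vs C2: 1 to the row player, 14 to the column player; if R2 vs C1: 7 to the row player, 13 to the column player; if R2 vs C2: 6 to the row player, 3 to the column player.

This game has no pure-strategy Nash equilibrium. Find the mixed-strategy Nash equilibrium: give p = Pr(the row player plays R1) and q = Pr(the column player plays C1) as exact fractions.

p = 10/23, q = 5/7

Each player's mixing probability is pinned down by making the *other* player indifferent.
The column player indifferent between C1 and C2: p·1 + (1−p)·13 = p·14 + (1−p)·3 ⟹ 13 + (-12)p = 3 + 11p ⟹ p = 10/23.
The row player indifferent between R1 and R2: q·9 + (1−q)·1 = q·7 + (1−q)·6 ⟹ 1 + 8q = 6 + 1q ⟹ q = 5/7.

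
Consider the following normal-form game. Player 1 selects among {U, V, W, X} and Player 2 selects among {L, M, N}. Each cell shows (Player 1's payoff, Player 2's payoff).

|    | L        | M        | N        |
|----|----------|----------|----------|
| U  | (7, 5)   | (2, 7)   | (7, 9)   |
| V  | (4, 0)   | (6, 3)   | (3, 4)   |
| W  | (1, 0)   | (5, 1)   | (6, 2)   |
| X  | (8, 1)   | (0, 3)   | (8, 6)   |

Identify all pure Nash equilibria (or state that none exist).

(X, N)

Find each player's best response to every opponent strategy; NE are the intersections.
Player 1's best responses — vs L: X (payoff 8); vs M: V (payoff 6); vs N: X (payoff 8).
Player 2's best responses — vs U: N (payoff 9); vs V: N (payoff 4); vs W: N (payoff 2); vs X: N (payoff 6).
The only mutual best response is (X, N); neither player gains by switching there.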